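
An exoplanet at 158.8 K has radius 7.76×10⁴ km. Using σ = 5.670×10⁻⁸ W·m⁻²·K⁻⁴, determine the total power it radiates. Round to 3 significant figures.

P ≈ 2.73×10¹⁸ W

Surface area A = 4πR² = 4π(7.76×10⁷ m)² = 7.56717×10¹⁶ m².
P = σAT⁴ = 5.670×10⁻⁸ × 7.56717×10¹⁶ × (158.8)⁴ = 2.73×10¹⁸ W.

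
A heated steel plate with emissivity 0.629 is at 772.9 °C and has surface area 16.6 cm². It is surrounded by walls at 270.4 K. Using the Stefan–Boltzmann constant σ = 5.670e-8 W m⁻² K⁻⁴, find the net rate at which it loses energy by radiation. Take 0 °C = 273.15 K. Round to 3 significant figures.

T = 772.9 °C + 273.15 = 1046.05 K.
Area A = 16.6 cm² = 1.66×10⁻³ m².
Net radiated power P_net = εσA(T⁴ − T₀⁴) = 0.629×5.670×10⁻⁸×1.66×10⁻³×(1046.05⁴ − 270.4⁴).
T⁴ − T₀⁴ = 1.19732×10¹² − 5.34597×10⁹ = 1.19197×10¹² K⁴, so P_net = 70.6 W.

Net loss ≈ 70.6 W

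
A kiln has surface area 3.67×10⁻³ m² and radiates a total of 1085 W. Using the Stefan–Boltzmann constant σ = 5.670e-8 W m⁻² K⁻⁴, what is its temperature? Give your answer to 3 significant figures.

Area A = 3.67×10⁻³ m².
P = σAT⁴ ⇒ T = (P/(σA))^(1/4) = (1085/(5.670×10⁻⁸×3.67×10⁻³))^(1/4) = 1.51×10³ K.

T ≈ 1.51×10³ K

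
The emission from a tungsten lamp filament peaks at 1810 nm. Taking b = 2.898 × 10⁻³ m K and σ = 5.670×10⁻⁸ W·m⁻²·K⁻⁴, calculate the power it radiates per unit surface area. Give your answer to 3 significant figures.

I ≈ 3.73×10⁵ W/m²

Wien's law: T = b/λ_max = 2.898×10⁻³/1.810×10⁻⁶ = 1601.10 K.
Then I = σT⁴ = 5.670×10⁻⁸×(1601.10)⁴ = 3.73×10⁵ W/m².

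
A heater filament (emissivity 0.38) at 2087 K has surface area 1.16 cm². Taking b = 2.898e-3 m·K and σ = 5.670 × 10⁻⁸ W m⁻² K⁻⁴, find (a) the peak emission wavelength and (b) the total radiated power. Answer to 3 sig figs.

λ_max ≈ 1.39 μm; P ≈ 47.4 W

(a) λ_max = b/T = 2.898×10⁻³/2087 = 1.389×10⁻⁶ m = 1.39 μm.
Area A = 1.16 cm² = 1.16×10⁻⁴ m².
(b) P = εσAT⁴ = 0.38×5.670×10⁻⁸×1.16×10⁻⁴×(2087)⁴ = 47.4 W.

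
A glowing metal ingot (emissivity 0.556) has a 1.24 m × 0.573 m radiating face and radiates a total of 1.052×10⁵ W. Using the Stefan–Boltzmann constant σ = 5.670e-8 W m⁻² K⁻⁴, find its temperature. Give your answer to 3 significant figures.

Area A = 1.24 × 0.573 = 0.71052 m².
P = εσAT⁴ ⇒ T = (P/(εσA))^(1/4) = (1.052×10⁵/(0.556×5.670×10⁻⁸×0.71052))^(1/4) = 1.47×10³ K.

T ≈ 1.47×10³ K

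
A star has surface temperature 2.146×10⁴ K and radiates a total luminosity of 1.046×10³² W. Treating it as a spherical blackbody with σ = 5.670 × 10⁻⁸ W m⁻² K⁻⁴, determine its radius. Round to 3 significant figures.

R ≈ 2.63×10¹⁰ m

L = 4πR²σT⁴ ⇒ R = √(L/(4πσT⁴)).
σT⁴ = 1.20255×10¹⁰ W/m², so R = √(1.046×10³²/(4π×1.20255×10¹⁰)) = 2.63×10¹⁰ m.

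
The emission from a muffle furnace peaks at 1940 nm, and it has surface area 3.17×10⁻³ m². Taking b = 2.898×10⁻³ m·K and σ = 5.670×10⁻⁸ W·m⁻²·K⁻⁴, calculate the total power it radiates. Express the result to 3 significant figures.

P ≈ 895 W

Wien's law: T = b/λ_max = 2.898×10⁻³/1.940×10⁻⁶ = 1493.81 K.
Area A = 3.17×10⁻³ m².
Then P = σAT⁴ = 5.670×10⁻⁸×3.17×10⁻³×(1493.81)⁴ = 895 W.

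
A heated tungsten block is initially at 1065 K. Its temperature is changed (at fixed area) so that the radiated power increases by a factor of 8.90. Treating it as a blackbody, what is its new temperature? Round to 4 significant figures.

P ∝ T⁴, so T₂/T₁ = (P₂/P₁)^(1/4) = (8.90)^(1/4) = 1.72722.
T₂ = 1065 × 1.72722 = 1839 K.

T₂ ≈ 1839 K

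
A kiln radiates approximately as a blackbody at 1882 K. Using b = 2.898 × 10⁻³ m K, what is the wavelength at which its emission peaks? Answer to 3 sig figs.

Wien's displacement law: λ_max = b/T = (2.898×10⁻³ m·K)/(1882 K) = 1.540×10⁻⁶ m.
That is 1.54×10³ nm, in the infrared range.

λ_max ≈ 1.54×10³ nm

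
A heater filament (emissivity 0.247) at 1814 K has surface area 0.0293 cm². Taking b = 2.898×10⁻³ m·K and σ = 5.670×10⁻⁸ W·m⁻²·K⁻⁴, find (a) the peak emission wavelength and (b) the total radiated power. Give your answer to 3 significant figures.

λ_max ≈ 1.60 μm; P ≈ 0.444 W

(a) λ_max = b/T = 2.898×10⁻³/1814 = 1.598×10⁻⁶ m = 1.60 μm.
Area A = 0.0293 cm² = 2.93×10⁻⁶ m².
(b) P = εσAT⁴ = 0.247×5.670×10⁻⁸×2.93×10⁻⁶×(1814)⁴ = 0.444 W.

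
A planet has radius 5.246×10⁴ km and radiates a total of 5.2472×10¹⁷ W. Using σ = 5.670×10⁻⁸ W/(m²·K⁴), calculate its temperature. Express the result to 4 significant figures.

Surface area A = 4πR² = 4π(5.246×10⁷ m)² = 3.45833×10¹⁶ m².
P = σAT⁴ ⇒ T = (P/(σA))^(1/4) = (5.2472×10¹⁷/(5.670×10⁻⁸×3.45833×10¹⁶))^(1/4) = 127.9 K.

T ≈ 127.9 K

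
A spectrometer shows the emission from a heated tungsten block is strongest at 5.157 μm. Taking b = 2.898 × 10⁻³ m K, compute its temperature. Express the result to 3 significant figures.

T ≈ 562 K

Wien's law gives T = b/λ_max = (2.898×10⁻³ m·K)/(5.157×10⁻⁶ m) = 562 K.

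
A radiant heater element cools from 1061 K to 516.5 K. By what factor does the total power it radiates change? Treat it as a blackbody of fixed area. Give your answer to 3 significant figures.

P ∝ T⁴, so P₂/P₁ = (T₂/T₁)⁴ = (516.5/1061)⁴ = (0.486805)⁴ = 0.0562.

P₂/P₁ ≈ 0.0562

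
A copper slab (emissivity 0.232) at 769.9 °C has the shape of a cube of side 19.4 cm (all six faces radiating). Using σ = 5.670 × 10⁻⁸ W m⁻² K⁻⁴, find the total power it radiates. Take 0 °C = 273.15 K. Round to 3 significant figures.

T = 769.9 °C + 273.15 = 1043.05 K.
Area A = 6s² = 6×(0.194 m)² = 0.225816 m².
P = εσAT⁴ = 0.232 × 5.670×10⁻⁸ × 0.225816 × (1043.05)⁴ = 3.52×10³ W.

P ≈ 3.52×10³ W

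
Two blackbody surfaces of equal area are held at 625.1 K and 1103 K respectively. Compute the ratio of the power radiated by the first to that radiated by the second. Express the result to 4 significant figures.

P₁/P₂ ≈ 0.1032

With equal areas, P₁/P₂ = (T₁/T₂)⁴ = (625.1/1103)⁴ = 0.1032.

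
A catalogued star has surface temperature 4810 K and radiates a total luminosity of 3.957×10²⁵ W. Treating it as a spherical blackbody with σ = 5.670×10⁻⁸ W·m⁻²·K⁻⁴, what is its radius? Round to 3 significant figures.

L = 4πR²σT⁴ ⇒ R = √(L/(4πσT⁴)).
σT⁴ = 3.03503×10⁷ W/m², so R = √(3.957×10²⁵/(4π×3.03503×10⁷)) = 3.22×10⁸ m.

R ≈ 3.22×10⁸ m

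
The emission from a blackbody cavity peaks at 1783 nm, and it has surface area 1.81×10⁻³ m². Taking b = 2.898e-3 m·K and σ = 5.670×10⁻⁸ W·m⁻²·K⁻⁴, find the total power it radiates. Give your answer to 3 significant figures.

P ≈ 716 W

Wien's law: T = b/λ_max = 2.898×10⁻³/1.783×10⁻⁶ = 1625.35 K.
Area A = 1.81×10⁻³ m².
Then P = σAT⁴ = 5.670×10⁻⁸×1.81×10⁻³×(1625.35)⁴ = 716 W.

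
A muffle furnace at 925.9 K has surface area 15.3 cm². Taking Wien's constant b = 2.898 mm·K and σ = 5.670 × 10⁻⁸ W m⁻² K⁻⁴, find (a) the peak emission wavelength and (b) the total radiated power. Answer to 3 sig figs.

λ_max ≈ 3.13 μm; P ≈ 63.8 W

(a) λ_max = b/T = 2.898×10⁻³/925.9 = 3.130×10⁻⁶ m = 3.13 μm.
Area A = 15.3 cm² = 1.53×10⁻³ m².
(b) P = σAT⁴ = 5.670×10⁻⁸×1.53×10⁻³×(925.9)⁴ = 63.8 W.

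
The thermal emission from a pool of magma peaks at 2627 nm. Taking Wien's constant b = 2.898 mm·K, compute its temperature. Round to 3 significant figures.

Wien's law gives T = b/λ_max = (2.898×10⁻³ m·K)/(2.627×10⁻⁶ m) = 1.10×10³ K.

T ≈ 1.10×10³ K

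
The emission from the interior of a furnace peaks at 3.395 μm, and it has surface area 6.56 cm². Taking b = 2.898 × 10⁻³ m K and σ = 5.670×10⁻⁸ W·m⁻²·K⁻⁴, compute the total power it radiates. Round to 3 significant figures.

P ≈ 19.7 W

Wien's law: T = b/λ_max = 2.898×10⁻³/3.395×10⁻⁶ = 853.608 K.
Area A = 6.56 cm² = 6.56×10⁻⁴ m².
Then P = σAT⁴ = 5.670×10⁻⁸×6.56×10⁻⁴×(853.608)⁴ = 19.7 W.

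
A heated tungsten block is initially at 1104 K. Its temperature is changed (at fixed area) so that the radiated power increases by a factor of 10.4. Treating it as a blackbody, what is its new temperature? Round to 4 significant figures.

P ∝ T⁴, so T₂/T₁ = (P₂/P₁)^(1/4) = (10.4)^(1/4) = 1.79580.
T₂ = 1104 × 1.79580 = 1983 K.

T₂ ≈ 1983 K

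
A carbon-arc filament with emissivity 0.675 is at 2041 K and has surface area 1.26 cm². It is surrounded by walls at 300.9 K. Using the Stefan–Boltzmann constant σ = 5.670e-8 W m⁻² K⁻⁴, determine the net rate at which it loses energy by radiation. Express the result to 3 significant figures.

Area A = 1.26 cm² = 1.26×10⁻⁴ m².
Net radiated power P_net = εσA(T⁴ − T₀⁴) = 0.675×5.670×10⁻⁸×1.26×10⁻⁴×(2041⁴ − 300.9⁴).
T⁴ − T₀⁴ = 1.73529×10¹³ − 8.19764×10⁹ = 1.73447×10¹³ K⁴, so P_net = 83.6 W.

Net loss ≈ 83.6 W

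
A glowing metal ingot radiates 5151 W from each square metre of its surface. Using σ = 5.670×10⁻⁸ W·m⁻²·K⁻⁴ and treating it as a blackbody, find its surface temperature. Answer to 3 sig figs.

I = σT⁴, so T = (I/σ)^(1/4) = (5151/(5.670×10⁻⁸))^(1/4) = 549 K.

T ≈ 549 K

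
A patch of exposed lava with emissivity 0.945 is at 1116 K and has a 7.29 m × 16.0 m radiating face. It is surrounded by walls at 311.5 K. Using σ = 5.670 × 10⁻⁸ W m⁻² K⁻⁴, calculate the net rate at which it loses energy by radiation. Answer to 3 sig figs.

Area A = 7.29 × 16.0 = 116.64 m².
Net radiated power P_net = εσA(T⁴ − T₀⁴) = 0.945×5.670×10⁻⁸×116.64×(1116⁴ − 311.5⁴).
T⁴ − T₀⁴ = 1.55116×10¹² − 9.41526×10⁹ = 1.54174×10¹² K⁴, so P_net = 9.64×10⁶ W.

Net loss ≈ 9.64×10⁶ W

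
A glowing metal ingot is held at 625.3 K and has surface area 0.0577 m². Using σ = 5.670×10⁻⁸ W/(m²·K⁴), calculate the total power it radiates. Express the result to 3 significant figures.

P ≈ 500 W

Area A = 0.0577 m².
P = σAT⁴ = 5.670×10⁻⁸ × 0.0577 × (625.3)⁴ = 500 W.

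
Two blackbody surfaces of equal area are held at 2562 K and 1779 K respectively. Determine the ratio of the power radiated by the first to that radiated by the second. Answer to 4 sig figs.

With equal areas, P₁/P₂ = (T₁/T₂)⁴ = (2562/1779)⁴ = 4.301.

P₁/P₂ ≈ 4.301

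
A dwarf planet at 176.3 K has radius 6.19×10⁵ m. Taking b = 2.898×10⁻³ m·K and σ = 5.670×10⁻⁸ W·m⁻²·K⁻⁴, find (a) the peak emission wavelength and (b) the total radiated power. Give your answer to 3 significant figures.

(a) λ_max = b/T = 2.898×10⁻³/176.3 = 1.644×10⁻⁵ m = 16.4 μm.
Surface area A = 4πR² = 4π(6.19×10⁵ m)² = 4.81494×10¹² m².
(b) P = σAT⁴ = 5.670×10⁻⁸×4.81494×10¹²×(176.3)⁴ = 2.64×10¹⁴ W.

λ_max ≈ 16.4 μm; P ≈ 2.64×10¹⁴ W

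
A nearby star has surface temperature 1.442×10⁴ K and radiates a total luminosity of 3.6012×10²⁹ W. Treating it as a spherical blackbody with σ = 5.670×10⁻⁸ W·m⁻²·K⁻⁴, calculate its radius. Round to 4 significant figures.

R ≈ 3.419×10⁹ m

L = 4πR²σT⁴ ⇒ R = √(L/(4πσT⁴)).
σT⁴ = 2.45157×10⁹ W/m², so R = √(3.6012×10²⁹/(4π×2.45157×10⁹)) = 3.419×10⁹ m.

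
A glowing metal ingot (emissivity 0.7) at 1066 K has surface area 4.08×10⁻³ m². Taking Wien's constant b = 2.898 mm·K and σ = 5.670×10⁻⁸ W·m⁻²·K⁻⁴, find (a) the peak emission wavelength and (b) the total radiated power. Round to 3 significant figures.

λ_max ≈ 2.72 μm; P ≈ 209 W

(a) λ_max = b/T = 2.898×10⁻³/1066 = 2.719×10⁻⁶ m = 2.72 μm.
Area A = 4.08×10⁻³ m².
(b) P = εσAT⁴ = 0.7×5.670×10⁻⁸×4.08×10⁻³×(1066)⁴ = 209 W.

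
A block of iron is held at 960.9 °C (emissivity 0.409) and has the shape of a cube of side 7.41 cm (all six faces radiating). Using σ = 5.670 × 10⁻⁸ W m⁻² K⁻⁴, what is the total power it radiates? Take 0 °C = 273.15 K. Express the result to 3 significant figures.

T = 960.9 °C + 273.15 = 1234.05 K.
Area A = 6s² = 6×(0.0741 m)² = 0.0329449 m².
P = εσAT⁴ = 0.409 × 5.670×10⁻⁸ × 0.0329449 × (1234.05)⁴ = 1.77×10³ W.

P ≈ 1.77×10³ W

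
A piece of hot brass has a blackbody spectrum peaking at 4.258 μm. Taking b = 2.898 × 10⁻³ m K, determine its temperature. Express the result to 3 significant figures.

T ≈ 681 K

Wien's law gives T = b/λ_max = (2.898×10⁻³ m·K)/(4.258×10⁻⁶ m) = 681 K.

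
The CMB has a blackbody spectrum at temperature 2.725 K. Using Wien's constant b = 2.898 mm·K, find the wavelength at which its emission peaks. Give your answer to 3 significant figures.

λ_max ≈ 1.06 mm

Wien's displacement law: λ_max = b/T = (2.898×10⁻³ m·K)/(2.725 K) = 1.063×10⁻³ m.
That is 1.06 mm, in the microwave range.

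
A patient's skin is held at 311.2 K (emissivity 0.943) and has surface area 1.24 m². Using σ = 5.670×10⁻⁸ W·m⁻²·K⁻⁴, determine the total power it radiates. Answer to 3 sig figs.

P ≈ 622 W

Area A = 1.24 m².
P = εσAT⁴ = 0.943 × 5.670×10⁻⁸ × 1.24 × (311.2)⁴ = 622 W.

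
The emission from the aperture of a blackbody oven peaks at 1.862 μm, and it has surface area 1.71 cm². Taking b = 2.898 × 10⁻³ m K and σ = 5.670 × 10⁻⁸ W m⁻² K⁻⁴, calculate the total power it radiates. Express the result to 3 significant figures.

Wien's law: T = b/λ_max = 2.898×10⁻³/1.862×10⁻⁶ = 1556.39 K.
Area A = 1.71 cm² = 1.71×10⁻⁴ m².
Then P = σAT⁴ = 5.670×10⁻⁸×1.71×10⁻⁴×(1556.39)⁴ = 56.9 W.

P ≈ 56.9 W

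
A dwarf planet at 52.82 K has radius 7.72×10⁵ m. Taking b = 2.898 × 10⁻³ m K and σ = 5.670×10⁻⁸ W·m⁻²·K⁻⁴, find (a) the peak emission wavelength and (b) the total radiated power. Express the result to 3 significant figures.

(a) λ_max = b/T = 2.898×10⁻³/52.82 = 5.487×10⁻⁵ m = 54.9 μm.
Surface area A = 4πR² = 4π(7.72×10⁵ m)² = 7.48936×10¹² m².
(b) P = σAT⁴ = 5.670×10⁻⁸×7.48936×10¹²×(52.82)⁴ = 3.31×10¹² W.

λ_max ≈ 54.9 μm; P ≈ 3.31×10¹² W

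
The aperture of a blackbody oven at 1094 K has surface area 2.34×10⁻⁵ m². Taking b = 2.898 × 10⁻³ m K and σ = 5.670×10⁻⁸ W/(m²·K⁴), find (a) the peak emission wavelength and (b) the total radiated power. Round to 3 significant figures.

λ_max ≈ 2.65×10³ nm; P ≈ 1.90 W

(a) λ_max = b/T = 2.898×10⁻³/1094 = 2.649×10⁻⁶ m = 2.65×10³ nm.
Area A = 2.34×10⁻⁵ m².
(b) P = σAT⁴ = 5.670×10⁻⁸×2.34×10⁻⁵×(1094)⁴ = 1.90 W.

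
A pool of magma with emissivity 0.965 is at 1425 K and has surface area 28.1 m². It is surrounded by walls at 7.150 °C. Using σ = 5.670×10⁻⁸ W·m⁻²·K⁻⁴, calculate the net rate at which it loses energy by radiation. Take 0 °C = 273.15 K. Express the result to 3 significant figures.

Net loss ≈ 6.33×10⁶ W

Surroundings: T = 7.150 °C + 273.15 = 280.300 K.
Area A = 28.1 m².
Net radiated power P_net = εσA(T⁴ − T₀⁴) = 0.965×5.670×10⁻⁸×28.1×(1425⁴ − 280.300⁴).
T⁴ − T₀⁴ = 4.12344×10¹² − 6.17294×10⁹ = 4.11727×10¹² K⁴, so P_net = 6.33×10⁶ W.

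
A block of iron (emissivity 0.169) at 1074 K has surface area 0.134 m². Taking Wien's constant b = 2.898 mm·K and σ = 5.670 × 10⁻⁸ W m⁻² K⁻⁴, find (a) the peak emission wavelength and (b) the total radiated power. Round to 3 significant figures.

λ_max ≈ 2.70 μm; P ≈ 1.71×10³ W

(a) λ_max = b/T = 2.898×10⁻³/1074 = 2.698×10⁻⁶ m = 2.70 μm.
Area A = 0.134 m².
(b) P = εσAT⁴ = 0.169×5.670×10⁻⁸×0.134×(1074)⁴ = 1.71×10³ W.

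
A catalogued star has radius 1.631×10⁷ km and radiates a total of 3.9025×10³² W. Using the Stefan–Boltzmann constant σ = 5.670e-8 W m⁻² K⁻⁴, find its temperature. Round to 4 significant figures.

Surface area A = 4πR² = 4π(1.631×10¹⁰ m)² = 3.34286×10²¹ m².
P = σAT⁴ ⇒ T = (P/(σA))^(1/4) = (3.9025×10³²/(5.670×10⁻⁸×3.34286×10²¹))^(1/4) = 3.788×10⁴ K.

T ≈ 3.788×10⁴ K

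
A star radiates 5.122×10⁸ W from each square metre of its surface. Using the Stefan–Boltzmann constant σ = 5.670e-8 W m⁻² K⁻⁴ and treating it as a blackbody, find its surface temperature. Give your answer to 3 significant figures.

I = σT⁴, so T = (I/σ)^(1/4) = (5.122×10⁸/(5.670×10⁻⁸))^(1/4) = 9.75×10³ K.

T ≈ 9.75×10³ K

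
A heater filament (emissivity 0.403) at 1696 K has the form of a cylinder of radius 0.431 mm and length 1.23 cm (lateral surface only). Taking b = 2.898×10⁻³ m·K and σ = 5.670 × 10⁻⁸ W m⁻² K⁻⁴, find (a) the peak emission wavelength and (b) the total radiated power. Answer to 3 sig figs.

(a) λ_max = b/T = 2.898×10⁻³/1696 = 1.709×10⁻⁶ m = 1.71×10³ nm.
Lateral area A = 2πrL = 2π×4.31×10⁻⁴×0.0123 = 3.33091×10⁻⁵ m².
(b) P = εσAT⁴ = 0.403×5.670×10⁻⁸×3.33091×10⁻⁵×(1696)⁴ = 6.30 W.

λ_max ≈ 1.71×10³ nm; P ≈ 6.30 W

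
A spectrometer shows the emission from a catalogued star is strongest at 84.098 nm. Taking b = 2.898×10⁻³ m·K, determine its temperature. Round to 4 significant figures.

T ≈ 3.446×10⁴ K

Wien's law gives T = b/λ_max = (2.898×10⁻³ m·K)/(8.4098×10⁻⁸ m) = 3.446×10⁴ K.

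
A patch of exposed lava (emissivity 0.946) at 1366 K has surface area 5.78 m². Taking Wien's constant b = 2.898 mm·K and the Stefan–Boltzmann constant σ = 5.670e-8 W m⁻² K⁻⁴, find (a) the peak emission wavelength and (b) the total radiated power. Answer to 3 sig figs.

(a) λ_max = b/T = 2.898×10⁻³/1366 = 2.122×10⁻⁶ m = 2.12×10³ nm.
Area A = 5.78 m².
(b) P = εσAT⁴ = 0.946×5.670×10⁻⁸×5.78×(1366)⁴ = 1.08×10⁶ W.

λ_max ≈ 2.12×10³ nm; P ≈ 1.08×10⁶ W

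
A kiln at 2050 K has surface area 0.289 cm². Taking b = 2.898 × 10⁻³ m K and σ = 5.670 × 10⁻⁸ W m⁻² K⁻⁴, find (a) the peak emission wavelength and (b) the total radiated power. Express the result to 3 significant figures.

λ_max ≈ 1.41×10³ nm; P ≈ 28.9 W

(a) λ_max = b/T = 2.898×10⁻³/2050 = 1.414×10⁻⁶ m = 1.41×10³ nm.
Area A = 0.289 cm² = 2.89×10⁻⁵ m².
(b) P = σAT⁴ = 5.670×10⁻⁸×2.89×10⁻⁵×(2050)⁴ = 28.9 W.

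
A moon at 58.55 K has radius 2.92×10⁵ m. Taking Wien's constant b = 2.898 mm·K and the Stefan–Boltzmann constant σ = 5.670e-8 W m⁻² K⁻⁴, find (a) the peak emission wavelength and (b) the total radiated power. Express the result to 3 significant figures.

λ_max ≈ 49.5 μm; P ≈ 7.14×10¹¹ W

(a) λ_max = b/T = 2.898×10⁻³/58.55 = 4.950×10⁻⁵ m = 49.5 μm.
Surface area A = 4πR² = 4π(2.92×10⁵ m)² = 1.07146×10¹² m².
(b) P = σAT⁴ = 5.670×10⁻⁸×1.07146×10¹²×(58.55)⁴ = 7.14×10¹¹ W.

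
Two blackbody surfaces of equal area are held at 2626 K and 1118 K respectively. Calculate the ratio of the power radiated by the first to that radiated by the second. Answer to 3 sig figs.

P₁/P₂ ≈ 30.4

With equal areas, P₁/P₂ = (T₁/T₂)⁴ = (2626/1118)⁴ = 30.4.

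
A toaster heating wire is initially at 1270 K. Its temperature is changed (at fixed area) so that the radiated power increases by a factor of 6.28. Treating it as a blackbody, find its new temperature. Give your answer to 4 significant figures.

T₂ ≈ 2010 K

P ∝ T⁴, so T₂/T₁ = (P₂/P₁)^(1/4) = (6.28)^(1/4) = 1.58303.
T₂ = 1270 × 1.58303 = 2010 K.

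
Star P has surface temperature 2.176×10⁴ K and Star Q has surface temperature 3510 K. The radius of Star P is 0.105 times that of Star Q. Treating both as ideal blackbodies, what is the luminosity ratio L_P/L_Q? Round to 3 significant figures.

L_P/L_Q ≈ 16.3

L ∝ R²T⁴, so L_P/L_Q = (R_P/R_Q)²(T_P/T_Q)⁴ = (0.105)² × (2.176×10⁴/3510)⁴ = 0.011025 × 1477.09 = 16.3.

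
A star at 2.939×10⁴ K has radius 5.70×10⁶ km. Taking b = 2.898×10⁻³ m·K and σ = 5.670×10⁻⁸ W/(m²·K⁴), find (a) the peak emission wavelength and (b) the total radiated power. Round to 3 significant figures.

λ_max ≈ 98.6 nm; P ≈ 1.73×10³¹ W

(a) λ_max = b/T = 2.898×10⁻³/2.939×10⁴ = 9.860×10⁻⁸ m = 98.6 nm.
Surface area A = 4πR² = 4π(5.70×10⁹ m)² = 4.08281×10²⁰ m².
(b) P = σAT⁴ = 5.670×10⁻⁸×4.08281×10²⁰×(2.939×10⁴)⁴ = 1.73×10³¹ W.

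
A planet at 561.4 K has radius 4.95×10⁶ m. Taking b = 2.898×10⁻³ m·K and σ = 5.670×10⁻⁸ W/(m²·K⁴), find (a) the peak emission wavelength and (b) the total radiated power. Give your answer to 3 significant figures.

(a) λ_max = b/T = 2.898×10⁻³/561.4 = 5.162×10⁻⁶ m = 5.16 μm.
Surface area A = 4πR² = 4π(4.95×10⁶ m)² = 3.07907×10¹⁴ m².
(b) P = σAT⁴ = 5.670×10⁻⁸×3.07907×10¹⁴×(561.4)⁴ = 1.73×10¹⁸ W.

λ_max ≈ 5.16 μm; P ≈ 1.73×10¹⁸ W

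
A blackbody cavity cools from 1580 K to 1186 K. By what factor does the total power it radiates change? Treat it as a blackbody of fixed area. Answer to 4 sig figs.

P ∝ T⁴, so P₂/P₁ = (T₂/T₁)⁴ = (1186/1580)⁴ = (0.750633)⁴ = 0.3175.

P₂/P₁ ≈ 0.3175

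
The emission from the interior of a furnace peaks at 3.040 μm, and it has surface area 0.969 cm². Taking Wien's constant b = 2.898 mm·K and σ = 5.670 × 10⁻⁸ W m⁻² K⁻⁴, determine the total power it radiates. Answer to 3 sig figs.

P ≈ 4.54 W

Wien's law: T = b/λ_max = 2.898×10⁻³/3.040×10⁻⁶ = 953.289 K.
Area A = 0.969 cm² = 9.69×10⁻⁵ m².
Then P = σAT⁴ = 5.670×10⁻⁸×9.69×10⁻⁵×(953.289)⁴ = 4.54 W.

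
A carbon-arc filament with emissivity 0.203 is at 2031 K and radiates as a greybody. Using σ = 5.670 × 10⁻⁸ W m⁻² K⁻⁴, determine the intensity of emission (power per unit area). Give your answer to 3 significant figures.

I ≈ 1.96×10⁵ W/m²

Stefan–Boltzmann: I = εσT⁴ = 0.203 × 5.670×10⁻⁸ × (2031)⁴ = 1.96×10⁵ W/m².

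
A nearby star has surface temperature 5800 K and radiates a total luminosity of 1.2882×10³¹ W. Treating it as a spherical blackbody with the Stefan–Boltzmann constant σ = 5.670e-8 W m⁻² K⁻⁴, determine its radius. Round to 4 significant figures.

R ≈ 1.264×10¹¹ m

L = 4πR²σT⁴ ⇒ R = √(L/(4πσT⁴)).
σT⁴ = 6.41645×10⁷ W/m², so R = √(1.2882×10³¹/(4π×6.41645×10⁷)) = 1.264×10¹¹ m.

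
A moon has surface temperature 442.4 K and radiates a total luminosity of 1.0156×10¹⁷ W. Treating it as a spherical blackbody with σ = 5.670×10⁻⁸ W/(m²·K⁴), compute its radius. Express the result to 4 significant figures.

R ≈ 1.929×10⁶ m

L = 4πR²σT⁴ ⇒ R = √(L/(4πσT⁴)).
σT⁴ = 2171.92 W/m², so R = √(1.0156×10¹⁷/(4π×2171.92)) = 1.929×10⁶ m.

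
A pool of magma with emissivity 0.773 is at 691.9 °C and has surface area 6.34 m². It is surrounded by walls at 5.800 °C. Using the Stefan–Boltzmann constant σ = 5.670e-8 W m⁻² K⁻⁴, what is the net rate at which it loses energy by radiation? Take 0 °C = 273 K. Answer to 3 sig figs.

T = 691.9 °C + 273 = 964.9 K.
Surroundings: T = 5.800 °C + 273 = 278.800 K.
Area A = 6.34 m².
Net radiated power P_net = εσA(T⁴ − T₀⁴) = 0.773×5.670×10⁻⁸×6.34×(964.9⁴ − 278.800⁴).
T⁴ − T₀⁴ = 8.66821×10¹¹ − 6.04187×10⁹ = 8.60779×10¹¹ K⁴, so P_net = 2.39×10⁵ W.

Net loss ≈ 2.39×10⁵ W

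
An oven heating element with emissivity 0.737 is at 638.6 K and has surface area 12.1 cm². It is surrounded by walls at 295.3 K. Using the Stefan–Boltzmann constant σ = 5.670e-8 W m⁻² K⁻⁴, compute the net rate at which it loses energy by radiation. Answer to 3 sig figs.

Net loss ≈ 8.02 W

Area A = 12.1 cm² = 1.21×10⁻³ m².
Net radiated power P_net = εσA(T⁴ − T₀⁴) = 0.737×5.670×10⁻⁸×1.21×10⁻³×(638.6⁴ − 295.3⁴).
T⁴ − T₀⁴ = 1.66309×10¹¹ − 7.60420×10⁹ = 1.58705×10¹¹ K⁴, so P_net = 8.02 W.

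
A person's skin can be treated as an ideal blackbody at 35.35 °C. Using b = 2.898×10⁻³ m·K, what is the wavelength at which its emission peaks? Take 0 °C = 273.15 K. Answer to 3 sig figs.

λ_max ≈ 9.39 μm

T = 35.35 °C + 273.15 = 308.50 K.
Wien's displacement law: λ_max = b/T = (2.898×10⁻³ m·K)/(308.50 K) = 9.394×10⁻⁶ m.
That is 9.39 μm, in the infrared range.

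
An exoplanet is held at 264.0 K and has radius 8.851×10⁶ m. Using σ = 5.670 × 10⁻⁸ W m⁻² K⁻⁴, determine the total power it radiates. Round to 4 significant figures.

P ≈ 2.711×10¹⁷ W

Surface area A = 4πR² = 4π(8.851×10⁶ m)² = 9.84452×10¹⁴ m².
P = σAT⁴ = 5.670×10⁻⁸ × 9.84452×10¹⁴ × (264.0)⁴ = 2.711×10¹⁷ W.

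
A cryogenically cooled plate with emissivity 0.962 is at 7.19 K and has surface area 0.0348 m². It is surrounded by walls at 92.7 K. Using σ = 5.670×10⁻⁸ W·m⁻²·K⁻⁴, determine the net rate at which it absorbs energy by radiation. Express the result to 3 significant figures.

Area A = 0.0348 m².
Net radiated power P_net = εσA(T⁴ − T₀⁴) = 0.962×5.670×10⁻⁸×0.0348×(7.19⁴ − 92.7⁴).
T⁴ − T₀⁴ = 2672.49 − 7.38446×10⁷ = -7.38419×10⁷ K⁴, so P_net = -0.140 W — negative, meaning a net gain of 0.140 W.

Net gain ≈ 0.140 W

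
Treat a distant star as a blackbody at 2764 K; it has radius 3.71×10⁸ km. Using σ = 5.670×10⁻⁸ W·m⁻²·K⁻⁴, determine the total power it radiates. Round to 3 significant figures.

P ≈ 5.72×10³⁰ W

Surface area A = 4πR² = 4π(3.71×10¹¹ m)² = 1.72965×10²⁴ m².
P = σAT⁴ = 5.670×10⁻⁸ × 1.72965×10²⁴ × (2764)⁴ = 5.72×10³⁰ W.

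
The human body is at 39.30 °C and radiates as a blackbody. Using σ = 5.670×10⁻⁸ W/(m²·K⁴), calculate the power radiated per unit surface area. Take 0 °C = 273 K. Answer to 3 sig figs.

T = 39.30 °C + 273 = 312.30 K.
Stefan–Boltzmann: I = σT⁴ = 5.670×10⁻⁸ × (312.30)⁴ = 539 W/m².

I ≈ 539 W/m²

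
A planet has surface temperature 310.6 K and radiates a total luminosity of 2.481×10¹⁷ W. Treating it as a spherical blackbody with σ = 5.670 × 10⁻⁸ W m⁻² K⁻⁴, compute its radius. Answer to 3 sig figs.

L = 4πR²σT⁴ ⇒ R = √(L/(4πσT⁴)).
σT⁴ = 527.702 W/m², so R = √(2.481×10¹⁷/(4π×527.702)) = 6.12×10⁶ m.

R ≈ 6.12×10⁶ m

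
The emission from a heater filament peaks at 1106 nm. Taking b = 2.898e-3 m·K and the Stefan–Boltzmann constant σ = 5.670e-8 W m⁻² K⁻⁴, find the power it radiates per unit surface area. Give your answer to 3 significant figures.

Wien's law: T = b/λ_max = 2.898×10⁻³/1.106×10⁻⁶ = 2620.25 K.
Then I = σT⁴ = 5.670×10⁻⁸×(2620.25)⁴ = 2.67×10⁶ W/m².

I ≈ 2.67×10⁶ W/m²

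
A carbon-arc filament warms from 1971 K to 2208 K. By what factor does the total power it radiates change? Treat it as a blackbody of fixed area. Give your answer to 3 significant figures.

P ∝ T⁴, so P₂/P₁ = (T₂/T₁)⁴ = (2208/1971)⁴ = (1.12024)⁴ = 1.57.

P₂/P₁ ≈ 1.57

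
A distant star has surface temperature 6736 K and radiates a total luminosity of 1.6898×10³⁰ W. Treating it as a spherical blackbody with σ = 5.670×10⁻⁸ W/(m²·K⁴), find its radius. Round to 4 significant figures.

R ≈ 3.394×10¹⁰ m

L = 4πR²σT⁴ ⇒ R = √(L/(4πσT⁴)).
σT⁴ = 1.16732×10⁸ W/m², so R = √(1.6898×10³⁰/(4π×1.16732×10⁸)) = 3.394×10¹⁰ m.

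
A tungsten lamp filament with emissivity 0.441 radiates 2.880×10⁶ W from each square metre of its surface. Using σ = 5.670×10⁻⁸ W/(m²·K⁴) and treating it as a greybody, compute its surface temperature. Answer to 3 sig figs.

I = εσT⁴, so T = (I/εσ)^(1/4) = (2.880×10⁶/(0.441×5.670×10⁻⁸))^(1/4) = 3.28×10³ K.

T ≈ 3.28×10³ K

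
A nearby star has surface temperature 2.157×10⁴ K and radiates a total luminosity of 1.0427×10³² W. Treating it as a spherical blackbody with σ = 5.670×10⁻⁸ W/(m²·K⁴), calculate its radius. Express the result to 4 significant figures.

R ≈ 2.600×10¹⁰ m

L = 4πR²σT⁴ ⇒ R = √(L/(4πσT⁴)).
σT⁴ = 1.22739×10¹⁰ W/m², so R = √(1.0427×10³²/(4π×1.22739×10¹⁰)) = 2.600×10¹⁰ m.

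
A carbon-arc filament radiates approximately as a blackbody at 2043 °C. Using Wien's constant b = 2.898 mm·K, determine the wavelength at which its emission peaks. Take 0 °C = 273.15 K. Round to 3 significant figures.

T = 2043 °C + 273.15 = 2316.15 K.
Wien's displacement law: λ_max = b/T = (2.898×10⁻³ m·K)/(2316.15 K) = 1.251×10⁻⁶ m.
That is 1.25 μm, in the infrared range.

λ_max ≈ 1.25 μm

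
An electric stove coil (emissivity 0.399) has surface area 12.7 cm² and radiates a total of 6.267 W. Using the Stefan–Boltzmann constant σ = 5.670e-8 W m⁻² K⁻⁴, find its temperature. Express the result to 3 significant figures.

T ≈ 683 K

Area A = 12.7 cm² = 1.27×10⁻³ m².
P = εσAT⁴ ⇒ T = (P/(εσA))^(1/4) = (6.267/(0.399×5.670×10⁻⁸×1.27×10⁻³))^(1/4) = 683 K.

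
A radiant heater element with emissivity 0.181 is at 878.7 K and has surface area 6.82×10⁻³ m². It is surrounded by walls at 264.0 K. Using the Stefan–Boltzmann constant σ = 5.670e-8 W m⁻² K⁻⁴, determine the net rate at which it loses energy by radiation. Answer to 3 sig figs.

Area A = 6.82×10⁻³ m².
Net radiated power P_net = εσA(T⁴ − T₀⁴) = 0.181×5.670×10⁻⁸×6.82×10⁻³×(878.7⁴ − 264.0⁴).
T⁴ − T₀⁴ = 5.96160×10¹¹ − 4.85753×10⁹ = 5.91302×10¹¹ K⁴, so P_net = 41.4 W.

Net loss ≈ 41.4 W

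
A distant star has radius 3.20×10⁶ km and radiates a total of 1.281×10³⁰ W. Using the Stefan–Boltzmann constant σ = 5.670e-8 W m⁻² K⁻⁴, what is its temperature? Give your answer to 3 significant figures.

Surface area A = 4πR² = 4π(3.20×10⁹ m)² = 1.28680×10²⁰ m².
P = σAT⁴ ⇒ T = (P/(σA))^(1/4) = (1.281×10³⁰/(5.670×10⁻⁸×1.28680×10²⁰))^(1/4) = 2.05×10⁴ K.

T ≈ 2.05×10⁴ K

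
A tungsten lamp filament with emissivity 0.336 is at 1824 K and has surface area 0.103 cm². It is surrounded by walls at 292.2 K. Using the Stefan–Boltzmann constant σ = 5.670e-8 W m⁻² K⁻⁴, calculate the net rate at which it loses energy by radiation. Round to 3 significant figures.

Net loss ≈ 2.17 W

Area A = 0.103 cm² = 1.03×10⁻⁵ m².
Net radiated power P_net = εσA(T⁴ − T₀⁴) = 0.336×5.670×10⁻⁸×1.03×10⁻⁵×(1824⁴ − 292.2⁴).
T⁴ − T₀⁴ = 1.10688×10¹³ − 7.28989×10⁹ = 1.10615×10¹³ K⁴, so P_net = 2.17 W.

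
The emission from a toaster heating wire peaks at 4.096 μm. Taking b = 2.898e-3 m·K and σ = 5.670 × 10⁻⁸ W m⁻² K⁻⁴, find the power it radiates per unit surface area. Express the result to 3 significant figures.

I ≈ 1.42×10⁴ W/m²

Wien's law: T = b/λ_max = 2.898×10⁻³/4.096×10⁻⁶ = 707.520 K.
Then I = σT⁴ = 5.670×10⁻⁸×(707.520)⁴ = 1.42×10⁴ W/m².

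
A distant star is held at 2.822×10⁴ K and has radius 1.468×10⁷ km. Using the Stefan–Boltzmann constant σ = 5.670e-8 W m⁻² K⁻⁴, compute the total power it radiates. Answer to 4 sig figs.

P ≈ 9.738×10³¹ W

Surface area A = 4πR² = 4π(1.468×10¹⁰ m)² = 2.70808×10²¹ m².
P = σAT⁴ = 5.670×10⁻⁸ × 2.70808×10²¹ × (2.822×10⁴)⁴ = 9.738×10³¹ W.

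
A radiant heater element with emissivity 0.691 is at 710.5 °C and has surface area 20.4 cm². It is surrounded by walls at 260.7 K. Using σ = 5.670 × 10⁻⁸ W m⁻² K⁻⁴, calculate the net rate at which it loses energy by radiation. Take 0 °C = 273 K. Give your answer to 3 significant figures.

T = 710.5 °C + 273 = 983.5 K.
Area A = 20.4 cm² = 2.04×10⁻³ m².
Net radiated power P_net = εσA(T⁴ − T₀⁴) = 0.691×5.670×10⁻⁸×2.04×10⁻³×(983.5⁴ − 260.7⁴).
T⁴ − T₀⁴ = 9.35616×10¹¹ − 4.61917×10⁹ = 9.30997×10¹¹ K⁴, so P_net = 74.4 W.

Net loss ≈ 74.4 W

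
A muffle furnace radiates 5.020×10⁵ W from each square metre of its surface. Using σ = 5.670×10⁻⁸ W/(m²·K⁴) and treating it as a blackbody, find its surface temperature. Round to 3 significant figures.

I = σT⁴, so T = (I/σ)^(1/4) = (5.020×10⁵/(5.670×10⁻⁸))^(1/4) = 1.72×10³ K.

T ≈ 1.72×10³ K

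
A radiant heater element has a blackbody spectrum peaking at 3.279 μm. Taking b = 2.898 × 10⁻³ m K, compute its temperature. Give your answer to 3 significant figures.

Wien's law gives T = b/λ_max = (2.898×10⁻³ m·K)/(3.279×10⁻⁶ m) = 884 K.

T ≈ 884 K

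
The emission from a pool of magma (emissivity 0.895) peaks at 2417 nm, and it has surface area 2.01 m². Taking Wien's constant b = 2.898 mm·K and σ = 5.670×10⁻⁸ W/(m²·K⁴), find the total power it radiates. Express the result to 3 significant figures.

P ≈ 2.11×10⁵ W

Wien's law: T = b/λ_max = 2.898×10⁻³/2.417×10⁻⁶ = 1199.01 K.
Area A = 2.01 m².
Then P = εσAT⁴ = 0.895×5.670×10⁻⁸×2.01×(1199.01)⁴ = 2.11×10⁵ W.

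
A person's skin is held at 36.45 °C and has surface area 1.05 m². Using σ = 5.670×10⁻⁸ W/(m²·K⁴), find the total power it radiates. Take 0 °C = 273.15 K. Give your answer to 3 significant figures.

T = 36.45 °C + 273.15 = 309.60 K.
Area A = 1.05 m².
P = σAT⁴ = 5.670×10⁻⁸ × 1.05 × (309.60)⁴ = 547 W.

P ≈ 547 W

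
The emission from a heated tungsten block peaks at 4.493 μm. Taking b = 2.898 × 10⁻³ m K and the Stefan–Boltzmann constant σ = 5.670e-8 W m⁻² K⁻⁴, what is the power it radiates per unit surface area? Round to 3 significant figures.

Wien's law: T = b/λ_max = 2.898×10⁻³/4.493×10⁻⁶ = 645.003 K.
Then I = σT⁴ = 5.670×10⁻⁸×(645.003)⁴ = 9.81×10³ W/m².

I ≈ 9.81×10³ W/m²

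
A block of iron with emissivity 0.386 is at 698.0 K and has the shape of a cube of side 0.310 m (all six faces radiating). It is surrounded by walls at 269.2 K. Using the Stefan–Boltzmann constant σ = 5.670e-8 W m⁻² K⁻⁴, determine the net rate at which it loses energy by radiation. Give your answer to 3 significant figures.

Area A = 6s² = 6×(0.310 m)² = 0.5766 m².
Net radiated power P_net = εσA(T⁴ − T₀⁴) = 0.386×5.670×10⁻⁸×0.5766×(698.0⁴ − 269.2⁴).
T⁴ − T₀⁴ = 2.37368×10¹¹ − 5.25170×10⁹ = 2.32116×10¹¹ K⁴, so P_net = 2.93×10³ W.

Net loss ≈ 2.93×10³ W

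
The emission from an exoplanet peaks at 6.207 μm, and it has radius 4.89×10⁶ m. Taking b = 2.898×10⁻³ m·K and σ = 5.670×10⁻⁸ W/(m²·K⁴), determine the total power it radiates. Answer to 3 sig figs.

Wien's law: T = b/λ_max = 2.898×10⁻³/6.207×10⁻⁶ = 466.892 K.
Surface area A = 4πR² = 4π(4.89×10⁶ m)² = 3.00488×10¹⁴ m².
Then P = σAT⁴ = 5.670×10⁻⁸×3.00488×10¹⁴×(466.892)⁴ = 8.10×10¹⁷ W.

P ≈ 8.10×10¹⁷ W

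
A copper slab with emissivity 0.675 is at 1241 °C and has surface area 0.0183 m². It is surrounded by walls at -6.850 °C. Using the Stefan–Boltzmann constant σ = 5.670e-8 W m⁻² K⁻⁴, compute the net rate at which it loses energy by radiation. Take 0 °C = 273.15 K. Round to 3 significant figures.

Net loss ≈ 3.68×10³ W

T = 1241 °C + 273.15 = 1514.15 K.
Surroundings: T = -6.850 °C + 273.15 = 266.300 K.
Area A = 0.0183 m².
Net radiated power P_net = εσA(T⁴ − T₀⁴) = 0.675×5.670×10⁻⁸×0.0183×(1514.15⁴ − 266.300⁴).
T⁴ − T₀⁴ = 5.25625×10¹² − 5.02904×10⁹ = 5.25122×10¹² K⁴, so P_net = 3.68×10³ W.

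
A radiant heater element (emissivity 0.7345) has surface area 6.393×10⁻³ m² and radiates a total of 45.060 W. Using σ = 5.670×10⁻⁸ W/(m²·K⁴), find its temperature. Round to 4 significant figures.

Area A = 6.393×10⁻³ m².
P = εσAT⁴ ⇒ T = (P/(εσA))^(1/4) = (45.060/(0.7345×5.670×10⁻⁸×6.393×10⁻³))^(1/4) = 641.4 K.

T ≈ 641.4 K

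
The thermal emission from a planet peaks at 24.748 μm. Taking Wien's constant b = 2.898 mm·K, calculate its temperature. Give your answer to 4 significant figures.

T ≈ 117.1 K

Wien's law gives T = b/λ_max = (2.898×10⁻³ m·K)/(2.4748×10⁻⁵ m) = 117.1 K.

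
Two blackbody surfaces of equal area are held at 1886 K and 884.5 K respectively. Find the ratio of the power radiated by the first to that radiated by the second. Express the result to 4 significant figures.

With equal areas, P₁/P₂ = (T₁/T₂)⁴ = (1886/884.5)⁴ = 20.67.

P₁/P₂ ≈ 20.67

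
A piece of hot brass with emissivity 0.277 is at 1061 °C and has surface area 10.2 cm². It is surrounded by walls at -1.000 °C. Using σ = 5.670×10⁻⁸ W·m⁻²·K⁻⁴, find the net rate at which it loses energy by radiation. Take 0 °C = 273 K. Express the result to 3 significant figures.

Net loss ≈ 50.6 W

T = 1061 °C + 273 = 1334 K.
Surroundings: T = -1.000 °C + 273 = 272.000 K.
Area A = 10.2 cm² = 1.02×10⁻³ m².
Net radiated power P_net = εσA(T⁴ − T₀⁴) = 0.277×5.670×10⁻⁸×1.02×10⁻³×(1334⁴ − 272.000⁴).
T⁴ − T₀⁴ = 3.16682×10¹² − 5.47363×10⁹ = 3.16135×10¹² K⁴, so P_net = 50.6 W.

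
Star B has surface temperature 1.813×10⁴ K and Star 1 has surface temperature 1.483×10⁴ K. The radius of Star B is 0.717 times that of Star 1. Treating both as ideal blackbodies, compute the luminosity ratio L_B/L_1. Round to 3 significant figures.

L ∝ R²T⁴, so L_B/L_1 = (R_B/R_1)²(T_B/T_1)⁴ = (0.717)² × (1.813×10⁴/1.483×10⁴)⁴ = 0.514089 × 2.23371 = 1.15.

L_B/L_1 ≈ 1.15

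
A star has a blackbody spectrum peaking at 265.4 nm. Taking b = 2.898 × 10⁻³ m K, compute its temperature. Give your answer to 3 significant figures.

T ≈ 1.09×10⁴ K

Wien's law gives T = b/λ_max = (2.898×10⁻³ m·K)/(2.654×10⁻⁷ m) = 1.09×10⁴ K.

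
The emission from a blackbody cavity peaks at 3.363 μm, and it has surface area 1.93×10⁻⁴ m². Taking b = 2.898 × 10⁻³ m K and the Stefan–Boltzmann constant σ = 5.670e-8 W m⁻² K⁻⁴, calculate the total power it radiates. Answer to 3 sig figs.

Wien's law: T = b/λ_max = 2.898×10⁻³/3.363×10⁻⁶ = 861.731 K.
Area A = 1.93×10⁻⁴ m².
Then P = σAT⁴ = 5.670×10⁻⁸×1.93×10⁻⁴×(861.731)⁴ = 6.03 W.

P ≈ 6.03 W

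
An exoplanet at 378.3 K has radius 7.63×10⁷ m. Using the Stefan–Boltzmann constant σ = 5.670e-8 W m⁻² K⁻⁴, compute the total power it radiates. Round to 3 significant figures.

P ≈ 8.50×10¹⁹ W

Surface area A = 4πR² = 4π(7.63×10⁷ m)² = 7.31575×10¹⁶ m².
P = σAT⁴ = 5.670×10⁻⁸ × 7.31575×10¹⁶ × (378.3)⁴ = 8.50×10¹⁹ W.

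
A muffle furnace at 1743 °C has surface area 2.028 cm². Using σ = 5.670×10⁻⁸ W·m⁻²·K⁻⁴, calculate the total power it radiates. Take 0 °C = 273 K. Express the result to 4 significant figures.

P ≈ 189.9 W

T = 1743 °C + 273 = 2016 K.
Area A = 2.028 cm² = 2.028×10⁻⁴ m².
P = σAT⁴ = 5.670×10⁻⁸ × 2.028×10⁻⁴ × (2016)⁴ = 189.9 W.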